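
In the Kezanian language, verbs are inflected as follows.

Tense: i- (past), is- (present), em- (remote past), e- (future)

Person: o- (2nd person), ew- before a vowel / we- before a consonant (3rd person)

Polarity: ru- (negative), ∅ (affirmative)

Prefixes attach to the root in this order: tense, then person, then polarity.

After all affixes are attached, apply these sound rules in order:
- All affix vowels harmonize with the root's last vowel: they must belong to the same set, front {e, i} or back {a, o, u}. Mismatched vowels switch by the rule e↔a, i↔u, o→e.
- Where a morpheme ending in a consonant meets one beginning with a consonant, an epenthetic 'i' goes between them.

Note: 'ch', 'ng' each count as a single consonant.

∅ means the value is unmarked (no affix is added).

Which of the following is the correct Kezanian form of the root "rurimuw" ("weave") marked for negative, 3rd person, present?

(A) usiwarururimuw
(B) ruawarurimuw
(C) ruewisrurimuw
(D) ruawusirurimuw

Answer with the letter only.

D

Attach tense present is- → isrurimuw.
Attach person 3rd person ew- (before vowel 'i') → ewisrurimuw.
Attach polarity negative ru- → ruewisrurimuw.
Apply vowel harmony: ruewisrurimuw → ruawusrurimuw.
Apply epenthesis: ruawusrurimuw → ruawusirurimuw.
So the correct form is ruawusirurimuw, option (D).
(A) usiwarururimuw is wrong: it has the affixes in the wrong order.
(B) ruawarurimuw is wrong: it uses future instead of present for tense.
(C) ruewisrurimuw is wrong: it fails to apply the sound rule(s).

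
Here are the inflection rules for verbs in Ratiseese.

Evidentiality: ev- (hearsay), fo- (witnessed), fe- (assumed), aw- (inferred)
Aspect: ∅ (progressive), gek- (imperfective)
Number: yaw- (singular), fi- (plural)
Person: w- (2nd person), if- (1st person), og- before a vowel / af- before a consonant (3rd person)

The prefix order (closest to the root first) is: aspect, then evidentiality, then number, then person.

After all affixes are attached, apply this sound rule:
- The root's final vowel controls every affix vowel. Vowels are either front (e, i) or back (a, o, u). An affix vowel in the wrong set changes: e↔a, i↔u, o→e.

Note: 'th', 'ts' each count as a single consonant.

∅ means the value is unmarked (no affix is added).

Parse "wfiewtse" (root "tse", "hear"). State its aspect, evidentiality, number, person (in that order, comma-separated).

progressive, inferred, plural, 2nd person

Segment: w-fi-aw-tse.
aspect: ∅ → progressive.
evidentiality: aw- → inferred.
number: fi- → plural.
person: w- → 2nd person.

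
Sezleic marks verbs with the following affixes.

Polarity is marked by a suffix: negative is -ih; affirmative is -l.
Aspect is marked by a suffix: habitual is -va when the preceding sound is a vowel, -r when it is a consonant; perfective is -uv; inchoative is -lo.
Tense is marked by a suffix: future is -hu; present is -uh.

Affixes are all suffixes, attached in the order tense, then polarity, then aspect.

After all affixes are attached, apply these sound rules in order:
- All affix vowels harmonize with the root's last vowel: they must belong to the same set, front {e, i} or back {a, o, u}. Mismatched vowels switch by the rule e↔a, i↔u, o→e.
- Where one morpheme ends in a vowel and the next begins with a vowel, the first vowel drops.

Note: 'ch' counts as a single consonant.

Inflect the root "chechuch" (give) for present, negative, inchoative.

Attach tense present -uh → chechuchuh.
Attach polarity negative -ih → chechuchuhih.
Attach aspect inchoative -lo → chechuchuhihlo.
Apply vowel harmony: chechuchuhihlo → chechuchuhuhlo.
Vowel deletion: no change.

chechuchuhuhlo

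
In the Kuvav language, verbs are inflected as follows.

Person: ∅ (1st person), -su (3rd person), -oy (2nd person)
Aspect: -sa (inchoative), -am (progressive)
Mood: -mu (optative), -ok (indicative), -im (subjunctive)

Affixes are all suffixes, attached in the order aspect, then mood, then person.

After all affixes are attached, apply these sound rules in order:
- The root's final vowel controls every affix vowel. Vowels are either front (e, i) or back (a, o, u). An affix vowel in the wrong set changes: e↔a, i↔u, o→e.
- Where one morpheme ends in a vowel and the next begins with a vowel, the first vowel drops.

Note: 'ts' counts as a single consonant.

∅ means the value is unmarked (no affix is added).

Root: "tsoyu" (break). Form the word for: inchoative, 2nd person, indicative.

Attach aspect inchoative -sa → tsoyusa.
Attach mood indicative -ok → tsoyusaok.
Attach person 2nd person -oy → tsoyusaokoy.
Vowel harmony: no change.
Apply vowel deletion: tsoyusaokoy → tsoyusokoy.

tsoyusokoy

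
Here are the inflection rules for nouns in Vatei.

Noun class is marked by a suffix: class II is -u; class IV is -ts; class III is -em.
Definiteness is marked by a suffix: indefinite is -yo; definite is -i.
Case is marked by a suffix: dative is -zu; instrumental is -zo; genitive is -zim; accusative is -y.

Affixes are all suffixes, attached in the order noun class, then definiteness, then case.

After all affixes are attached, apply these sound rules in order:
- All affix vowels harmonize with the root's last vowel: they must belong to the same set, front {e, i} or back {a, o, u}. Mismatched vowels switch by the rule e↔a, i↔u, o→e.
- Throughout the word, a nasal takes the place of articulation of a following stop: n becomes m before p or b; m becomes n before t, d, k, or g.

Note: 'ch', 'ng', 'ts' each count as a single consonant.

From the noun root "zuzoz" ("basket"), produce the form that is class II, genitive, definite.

Attach noun class class II -u → zuzozu.
Attach definiteness definite -i → zuzozui.
Attach case genitive -zim → zuzozuizim.
Apply vowel harmony: zuzozuizim → zuzozuuzum.
Nasal assimilation: no change.

zuzozuuzum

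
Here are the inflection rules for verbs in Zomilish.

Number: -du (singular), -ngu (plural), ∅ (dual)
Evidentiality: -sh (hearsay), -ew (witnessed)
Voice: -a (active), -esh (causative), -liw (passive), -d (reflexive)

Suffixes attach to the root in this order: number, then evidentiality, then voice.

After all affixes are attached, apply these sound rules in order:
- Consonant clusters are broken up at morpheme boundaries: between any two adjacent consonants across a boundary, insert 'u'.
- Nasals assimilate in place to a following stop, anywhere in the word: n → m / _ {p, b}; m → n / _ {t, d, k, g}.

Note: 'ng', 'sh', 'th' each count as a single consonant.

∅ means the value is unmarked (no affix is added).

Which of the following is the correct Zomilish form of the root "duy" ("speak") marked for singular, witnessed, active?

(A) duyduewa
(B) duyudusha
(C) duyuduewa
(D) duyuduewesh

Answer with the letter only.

Attach number singular -du → duydu.
Attach evidentiality witnessed -ew → duyduew.
Attach voice active -a → duyduewa.
Apply epenthesis: duyduewa → duyuduewa.
Nasal assimilation: no change.
So the correct form is duyuduewa, option (C).
(B) duyudusha is wrong: it uses hearsay instead of witnessed for evidentiality.
(D) duyuduewesh is wrong: it uses causative instead of active for voice.
(A) duyduewa is wrong: it fails to apply the sound rule(s).

C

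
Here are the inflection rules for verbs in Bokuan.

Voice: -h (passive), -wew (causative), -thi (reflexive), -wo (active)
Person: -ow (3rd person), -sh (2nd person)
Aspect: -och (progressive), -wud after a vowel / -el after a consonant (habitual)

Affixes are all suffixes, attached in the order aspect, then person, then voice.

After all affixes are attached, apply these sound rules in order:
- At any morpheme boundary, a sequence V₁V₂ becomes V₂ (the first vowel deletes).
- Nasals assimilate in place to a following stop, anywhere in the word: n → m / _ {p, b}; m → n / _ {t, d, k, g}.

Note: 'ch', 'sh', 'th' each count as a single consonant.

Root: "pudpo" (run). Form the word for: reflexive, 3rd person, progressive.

pudpochowthi

Attach aspect progressive -och → pudpooch.
Attach person 3rd person -ow → pudpoochow.
Attach voice reflexive -thi → pudpoochowthi.
Apply vowel deletion: pudpoochowthi → pudpochowthi.
Nasal assimilation: no change.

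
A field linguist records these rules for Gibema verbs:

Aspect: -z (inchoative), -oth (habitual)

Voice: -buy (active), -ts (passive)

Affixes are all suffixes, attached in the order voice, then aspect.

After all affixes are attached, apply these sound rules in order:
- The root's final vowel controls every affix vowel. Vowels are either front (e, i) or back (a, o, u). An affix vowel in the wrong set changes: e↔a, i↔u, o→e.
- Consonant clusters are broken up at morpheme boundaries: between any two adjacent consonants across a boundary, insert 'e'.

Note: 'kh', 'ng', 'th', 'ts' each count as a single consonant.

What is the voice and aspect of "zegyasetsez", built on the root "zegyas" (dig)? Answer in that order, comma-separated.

Segment: zegyas-ts-z.
voice: -ts → passive.
aspect: -z → inchoative.

passive, inchoative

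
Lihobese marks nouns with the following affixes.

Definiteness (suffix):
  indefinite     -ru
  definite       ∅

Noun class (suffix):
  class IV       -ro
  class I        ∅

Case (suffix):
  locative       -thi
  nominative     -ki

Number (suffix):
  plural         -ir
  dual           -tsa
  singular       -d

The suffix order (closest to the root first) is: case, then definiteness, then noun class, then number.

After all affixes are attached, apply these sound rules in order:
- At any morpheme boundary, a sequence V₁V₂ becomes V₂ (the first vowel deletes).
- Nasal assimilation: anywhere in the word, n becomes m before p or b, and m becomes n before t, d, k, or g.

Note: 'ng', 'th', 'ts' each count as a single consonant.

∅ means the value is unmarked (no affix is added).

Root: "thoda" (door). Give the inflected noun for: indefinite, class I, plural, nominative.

Attach case nominative -ki → thodaki.
Attach definiteness indefinite -ru → thodakiru.
noun class = class I: zero marking, form stays thodakiru.
Attach number plural -ir → thodakiruir.
Apply vowel deletion: thodakiruir → thodakirir.
Nasal assimilation: no change.

thodakirir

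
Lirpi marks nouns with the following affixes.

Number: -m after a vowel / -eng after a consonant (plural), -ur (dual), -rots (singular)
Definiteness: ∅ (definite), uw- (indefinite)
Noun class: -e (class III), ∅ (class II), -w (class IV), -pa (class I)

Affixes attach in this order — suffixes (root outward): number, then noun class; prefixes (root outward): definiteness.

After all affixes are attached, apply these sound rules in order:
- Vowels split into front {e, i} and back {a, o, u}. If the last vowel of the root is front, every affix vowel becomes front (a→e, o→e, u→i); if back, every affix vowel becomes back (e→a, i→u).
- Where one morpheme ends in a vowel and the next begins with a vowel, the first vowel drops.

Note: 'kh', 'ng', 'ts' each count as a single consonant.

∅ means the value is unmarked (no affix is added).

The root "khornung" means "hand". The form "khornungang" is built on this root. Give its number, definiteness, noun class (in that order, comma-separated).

plural, definite, class II

Segment: khornung-eng.
number: -m/eng → plural.
definiteness: ∅ → definite.
noun class: ∅ → class II.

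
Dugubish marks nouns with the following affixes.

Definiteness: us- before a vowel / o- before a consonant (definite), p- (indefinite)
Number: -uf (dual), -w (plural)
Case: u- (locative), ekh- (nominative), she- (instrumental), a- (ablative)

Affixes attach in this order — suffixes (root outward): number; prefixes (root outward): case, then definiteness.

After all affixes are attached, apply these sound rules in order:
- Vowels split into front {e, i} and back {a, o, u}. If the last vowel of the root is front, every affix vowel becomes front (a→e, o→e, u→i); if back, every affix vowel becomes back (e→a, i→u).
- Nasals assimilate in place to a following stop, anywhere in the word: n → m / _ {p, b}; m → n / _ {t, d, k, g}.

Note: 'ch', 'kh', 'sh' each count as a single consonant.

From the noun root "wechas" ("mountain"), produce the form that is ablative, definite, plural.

Attach case ablative a- → awechas.
Attach definiteness definite us- (before vowel 'a') → usawechas.
Attach number plural -w → usawechasw.
Vowel harmony: no change.
Nasal assimilation: no change.

usawechasw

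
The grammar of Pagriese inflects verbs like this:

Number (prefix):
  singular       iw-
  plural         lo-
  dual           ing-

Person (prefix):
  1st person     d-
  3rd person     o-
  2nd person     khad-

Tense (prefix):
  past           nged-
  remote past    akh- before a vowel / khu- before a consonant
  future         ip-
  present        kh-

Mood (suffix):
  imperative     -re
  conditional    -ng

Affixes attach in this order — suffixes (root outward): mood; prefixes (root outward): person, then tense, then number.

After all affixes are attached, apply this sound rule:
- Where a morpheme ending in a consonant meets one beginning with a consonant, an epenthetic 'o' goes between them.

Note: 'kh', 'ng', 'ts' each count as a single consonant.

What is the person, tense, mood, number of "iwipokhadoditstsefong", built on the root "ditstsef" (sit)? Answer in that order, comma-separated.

2nd person, future, conditional, singular

Segment: iw-ip-khad-ditstsef-ng.
person: khad- → 2nd person.
tense: ip- → future.
mood: -ng → conditional.
number: iw- → singular.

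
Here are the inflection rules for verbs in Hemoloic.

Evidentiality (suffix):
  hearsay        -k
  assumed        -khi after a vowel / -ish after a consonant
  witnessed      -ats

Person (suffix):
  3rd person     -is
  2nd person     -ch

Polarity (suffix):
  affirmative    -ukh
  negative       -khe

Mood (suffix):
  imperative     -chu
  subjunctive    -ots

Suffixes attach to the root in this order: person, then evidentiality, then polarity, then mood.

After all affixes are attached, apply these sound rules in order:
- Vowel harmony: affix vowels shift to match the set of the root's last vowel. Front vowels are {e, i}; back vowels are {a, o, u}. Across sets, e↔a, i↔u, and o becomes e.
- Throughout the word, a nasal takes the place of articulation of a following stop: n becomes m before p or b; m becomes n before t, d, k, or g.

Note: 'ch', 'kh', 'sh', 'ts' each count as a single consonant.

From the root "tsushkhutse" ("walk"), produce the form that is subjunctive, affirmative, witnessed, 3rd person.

Attach person 3rd person -is → tsushkhutseis.
Attach evidentiality witnessed -ats → tsushkhutseisats.
Attach polarity affirmative -ukh → tsushkhutseisatsukh.
Attach mood subjunctive -ots → tsushkhutseisatsukhots.
Apply vowel harmony: tsushkhutseisatsukhots → tsushkhutseisetsikhets.
Nasal assimilation: no change.

tsushkhutseisetsikhets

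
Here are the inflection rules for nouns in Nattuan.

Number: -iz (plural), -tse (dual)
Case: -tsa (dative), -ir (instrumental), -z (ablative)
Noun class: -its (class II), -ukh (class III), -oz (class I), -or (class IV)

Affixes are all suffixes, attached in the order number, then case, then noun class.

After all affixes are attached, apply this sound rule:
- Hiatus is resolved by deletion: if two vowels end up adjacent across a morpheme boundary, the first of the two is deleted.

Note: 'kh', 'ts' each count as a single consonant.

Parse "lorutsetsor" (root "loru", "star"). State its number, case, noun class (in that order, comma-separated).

dual, dative, class IV

Segment: loru-tse-tsa-or.
number: -tse → dual.
case: -tsa → dative.
noun class: -or → class IV.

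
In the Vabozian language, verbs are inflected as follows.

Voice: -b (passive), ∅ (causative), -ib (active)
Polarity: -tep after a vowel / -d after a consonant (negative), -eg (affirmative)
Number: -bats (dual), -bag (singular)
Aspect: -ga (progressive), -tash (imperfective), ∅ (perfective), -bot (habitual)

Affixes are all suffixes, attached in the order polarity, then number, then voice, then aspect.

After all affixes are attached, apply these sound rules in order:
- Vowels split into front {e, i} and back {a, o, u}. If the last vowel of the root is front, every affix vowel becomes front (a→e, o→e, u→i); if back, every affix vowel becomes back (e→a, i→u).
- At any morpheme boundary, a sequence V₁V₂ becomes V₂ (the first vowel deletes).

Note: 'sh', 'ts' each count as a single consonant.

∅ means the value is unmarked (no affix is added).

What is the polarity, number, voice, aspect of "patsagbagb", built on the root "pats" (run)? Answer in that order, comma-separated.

affirmative, singular, passive, perfective

Segment: pats-eg-bag-b.
polarity: -eg → affirmative.
number: -bag → singular.
voice: -b → passive.
aspect: ∅ → perfective.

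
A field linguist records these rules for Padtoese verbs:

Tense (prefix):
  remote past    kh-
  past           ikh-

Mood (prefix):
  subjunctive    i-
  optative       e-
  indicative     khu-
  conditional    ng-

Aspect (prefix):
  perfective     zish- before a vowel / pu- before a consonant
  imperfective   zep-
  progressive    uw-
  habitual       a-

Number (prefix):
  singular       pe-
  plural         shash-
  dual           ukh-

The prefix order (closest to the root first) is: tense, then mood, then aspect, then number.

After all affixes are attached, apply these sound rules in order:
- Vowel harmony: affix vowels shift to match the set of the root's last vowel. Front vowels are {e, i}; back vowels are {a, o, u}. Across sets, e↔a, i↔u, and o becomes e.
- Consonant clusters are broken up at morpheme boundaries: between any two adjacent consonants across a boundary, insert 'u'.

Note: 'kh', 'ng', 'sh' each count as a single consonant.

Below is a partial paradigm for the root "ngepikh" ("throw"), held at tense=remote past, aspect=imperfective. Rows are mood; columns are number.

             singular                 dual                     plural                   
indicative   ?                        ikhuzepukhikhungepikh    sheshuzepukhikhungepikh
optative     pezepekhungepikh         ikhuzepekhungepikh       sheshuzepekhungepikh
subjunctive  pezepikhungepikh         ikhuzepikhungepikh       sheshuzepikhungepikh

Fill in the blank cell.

Attach tense remote past kh- → khngepikh.
Attach mood indicative khu- → khukhngepikh.
Attach aspect imperfective zep- → zepkhukhngepikh.
Attach number singular pe- → pezepkhukhngepikh.
Apply vowel harmony: pezepkhukhngepikh → pezepkhikhngepikh.
Apply epenthesis: pezepkhikhngepikh → pezepukhikhungepikh.

pezepukhikhungepikh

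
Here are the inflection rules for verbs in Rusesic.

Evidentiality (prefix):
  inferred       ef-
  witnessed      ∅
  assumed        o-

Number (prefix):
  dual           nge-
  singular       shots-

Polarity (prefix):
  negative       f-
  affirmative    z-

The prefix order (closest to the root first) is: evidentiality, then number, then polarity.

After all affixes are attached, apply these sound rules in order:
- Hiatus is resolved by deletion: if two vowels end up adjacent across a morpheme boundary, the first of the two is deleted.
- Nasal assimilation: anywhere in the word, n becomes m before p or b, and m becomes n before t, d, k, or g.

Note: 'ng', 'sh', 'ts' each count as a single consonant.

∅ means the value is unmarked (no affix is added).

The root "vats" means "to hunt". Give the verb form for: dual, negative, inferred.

fngefvats

Attach evidentiality inferred ef- → efvats.
Attach number dual nge- → ngeefvats.
Attach polarity negative f- → fngeefvats.
Apply vowel deletion: fngeefvats → fngefvats.
Nasal assimilation: no change.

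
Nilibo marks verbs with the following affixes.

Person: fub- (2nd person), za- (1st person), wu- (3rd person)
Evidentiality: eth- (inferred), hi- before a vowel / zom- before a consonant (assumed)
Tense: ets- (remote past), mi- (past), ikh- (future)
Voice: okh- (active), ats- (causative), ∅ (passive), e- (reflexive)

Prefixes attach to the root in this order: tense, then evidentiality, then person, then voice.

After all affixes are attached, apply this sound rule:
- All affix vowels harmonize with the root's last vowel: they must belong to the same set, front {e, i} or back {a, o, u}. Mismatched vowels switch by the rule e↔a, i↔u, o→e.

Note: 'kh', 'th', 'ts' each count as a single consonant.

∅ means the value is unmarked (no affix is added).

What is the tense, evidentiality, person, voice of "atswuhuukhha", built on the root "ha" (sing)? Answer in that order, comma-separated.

future, assumed, 3rd person, causative

Segment: ats-wu-hi-ikh-ha.
tense: ikh- → future.
evidentiality: hi/zom- → assumed.
person: wu- → 3rd person.
voice: ats- → causative.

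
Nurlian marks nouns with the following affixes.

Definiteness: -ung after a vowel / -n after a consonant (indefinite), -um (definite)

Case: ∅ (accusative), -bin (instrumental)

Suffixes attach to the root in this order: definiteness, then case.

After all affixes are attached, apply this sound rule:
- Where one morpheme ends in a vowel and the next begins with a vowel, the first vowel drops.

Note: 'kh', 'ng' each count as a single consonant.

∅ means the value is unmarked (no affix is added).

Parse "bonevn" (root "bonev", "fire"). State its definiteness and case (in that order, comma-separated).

indefinite, accusative

Segment: bonev-n.
definiteness: -ung/n → indefinite.
case: ∅ → accusative.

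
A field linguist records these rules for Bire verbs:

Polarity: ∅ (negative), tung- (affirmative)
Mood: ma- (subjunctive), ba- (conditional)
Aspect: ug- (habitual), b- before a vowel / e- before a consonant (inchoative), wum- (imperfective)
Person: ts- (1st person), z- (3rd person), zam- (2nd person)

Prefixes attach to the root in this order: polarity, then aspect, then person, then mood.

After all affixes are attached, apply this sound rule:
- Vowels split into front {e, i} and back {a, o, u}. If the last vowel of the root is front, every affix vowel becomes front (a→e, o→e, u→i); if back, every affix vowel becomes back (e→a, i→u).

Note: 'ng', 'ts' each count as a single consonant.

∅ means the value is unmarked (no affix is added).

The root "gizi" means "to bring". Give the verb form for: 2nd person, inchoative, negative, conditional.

polarity = negative: zero marking, form stays gizi.
Attach aspect inchoative e- (before consonant 'g') → egizi.
Attach person 2nd person zam- → zamegizi.
Attach mood conditional ba- → bazamegizi.
Apply vowel harmony: bazamegizi → bezemegizi.

bezemegizi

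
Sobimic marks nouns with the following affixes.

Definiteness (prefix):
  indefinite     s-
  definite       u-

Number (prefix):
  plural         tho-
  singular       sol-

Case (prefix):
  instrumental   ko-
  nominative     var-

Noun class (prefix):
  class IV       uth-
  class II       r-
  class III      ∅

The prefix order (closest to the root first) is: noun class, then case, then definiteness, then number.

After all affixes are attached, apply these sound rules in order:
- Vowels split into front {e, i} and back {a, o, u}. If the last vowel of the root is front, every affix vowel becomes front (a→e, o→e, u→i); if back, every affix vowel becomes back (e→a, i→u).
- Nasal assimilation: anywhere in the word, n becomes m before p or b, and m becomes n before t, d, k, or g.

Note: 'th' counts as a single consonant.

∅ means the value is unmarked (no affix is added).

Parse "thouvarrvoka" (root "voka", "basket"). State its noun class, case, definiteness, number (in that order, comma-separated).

Segment: tho-u-var-r-voka.
noun class: r- → class II.
case: var- → nominative.
definiteness: u- → definite.
number: tho- → plural.

class II, nominative, definite, plural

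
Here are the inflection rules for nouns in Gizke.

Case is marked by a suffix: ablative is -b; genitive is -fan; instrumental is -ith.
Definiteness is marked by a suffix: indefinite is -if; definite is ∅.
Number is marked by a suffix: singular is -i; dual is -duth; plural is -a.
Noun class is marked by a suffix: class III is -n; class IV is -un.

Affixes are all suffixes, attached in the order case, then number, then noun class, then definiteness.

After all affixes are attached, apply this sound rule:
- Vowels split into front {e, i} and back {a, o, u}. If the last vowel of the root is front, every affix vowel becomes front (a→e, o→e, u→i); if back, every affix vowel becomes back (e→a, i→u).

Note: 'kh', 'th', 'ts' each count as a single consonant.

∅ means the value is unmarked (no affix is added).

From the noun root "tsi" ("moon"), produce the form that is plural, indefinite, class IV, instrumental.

tsiitheinif

Attach case instrumental -ith → tsiith.
Attach number plural -a → tsiitha.
Attach noun class class IV -un → tsiithaun.
Attach definiteness indefinite -if → tsiithaunif.
Apply vowel harmony: tsiithaunif → tsiitheinif.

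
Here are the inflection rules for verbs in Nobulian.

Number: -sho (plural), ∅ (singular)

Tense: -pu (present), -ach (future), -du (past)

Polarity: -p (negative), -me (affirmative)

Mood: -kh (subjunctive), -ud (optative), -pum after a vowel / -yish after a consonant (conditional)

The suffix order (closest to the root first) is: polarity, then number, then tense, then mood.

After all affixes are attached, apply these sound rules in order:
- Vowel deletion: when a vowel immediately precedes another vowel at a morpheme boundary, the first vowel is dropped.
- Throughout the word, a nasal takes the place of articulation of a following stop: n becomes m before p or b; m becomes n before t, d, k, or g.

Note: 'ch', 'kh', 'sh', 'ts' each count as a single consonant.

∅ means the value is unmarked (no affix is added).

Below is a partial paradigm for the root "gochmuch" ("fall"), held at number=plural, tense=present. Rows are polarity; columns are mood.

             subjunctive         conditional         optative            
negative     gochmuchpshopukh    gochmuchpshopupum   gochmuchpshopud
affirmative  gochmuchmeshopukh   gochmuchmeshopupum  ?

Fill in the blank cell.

Attach polarity affirmative -me → gochmuchme.
Attach number plural -sho → gochmuchmesho.
Attach tense present -pu → gochmuchmeshopu.
Attach mood optative -ud → gochmuchmeshopuud.
Apply vowel deletion: gochmuchmeshopuud → gochmuchmeshopud.
Nasal assimilation: no change.

gochmuchmeshopud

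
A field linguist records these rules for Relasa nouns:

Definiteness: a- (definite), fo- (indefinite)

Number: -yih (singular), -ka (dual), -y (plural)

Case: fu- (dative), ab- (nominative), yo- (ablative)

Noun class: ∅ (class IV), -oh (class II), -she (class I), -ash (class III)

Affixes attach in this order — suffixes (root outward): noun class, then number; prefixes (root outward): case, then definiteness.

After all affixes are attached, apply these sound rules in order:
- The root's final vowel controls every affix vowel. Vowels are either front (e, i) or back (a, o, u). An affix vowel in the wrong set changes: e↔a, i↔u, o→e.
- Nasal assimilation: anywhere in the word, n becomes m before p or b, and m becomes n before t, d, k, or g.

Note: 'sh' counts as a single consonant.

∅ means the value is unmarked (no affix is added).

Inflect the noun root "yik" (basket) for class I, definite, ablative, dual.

Attach noun class class I -she → yikshe.
Attach case ablative yo- → yoyikshe.
Attach number dual -ka → yoyiksheka.
Attach definiteness definite a- → ayoyiksheka.
Apply vowel harmony: ayoyiksheka → eyeyiksheke.
Nasal assimilation: no change.

eyeyiksheke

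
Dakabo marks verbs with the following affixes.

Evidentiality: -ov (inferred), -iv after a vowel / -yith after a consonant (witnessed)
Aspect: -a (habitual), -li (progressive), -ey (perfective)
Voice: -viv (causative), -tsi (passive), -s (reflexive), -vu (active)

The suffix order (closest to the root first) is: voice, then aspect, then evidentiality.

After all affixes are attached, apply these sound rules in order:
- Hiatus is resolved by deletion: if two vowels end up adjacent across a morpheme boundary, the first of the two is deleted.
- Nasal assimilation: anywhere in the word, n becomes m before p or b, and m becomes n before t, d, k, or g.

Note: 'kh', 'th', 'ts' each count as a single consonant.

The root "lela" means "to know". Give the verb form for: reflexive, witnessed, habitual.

lelasiv

Attach voice reflexive -s → lelas.
Attach aspect habitual -a → lelasa.
Attach evidentiality witnessed -iv (after vowel 'a') → lelasaiv.
Apply vowel deletion: lelasaiv → lelasiv.
Nasal assimilation: no change.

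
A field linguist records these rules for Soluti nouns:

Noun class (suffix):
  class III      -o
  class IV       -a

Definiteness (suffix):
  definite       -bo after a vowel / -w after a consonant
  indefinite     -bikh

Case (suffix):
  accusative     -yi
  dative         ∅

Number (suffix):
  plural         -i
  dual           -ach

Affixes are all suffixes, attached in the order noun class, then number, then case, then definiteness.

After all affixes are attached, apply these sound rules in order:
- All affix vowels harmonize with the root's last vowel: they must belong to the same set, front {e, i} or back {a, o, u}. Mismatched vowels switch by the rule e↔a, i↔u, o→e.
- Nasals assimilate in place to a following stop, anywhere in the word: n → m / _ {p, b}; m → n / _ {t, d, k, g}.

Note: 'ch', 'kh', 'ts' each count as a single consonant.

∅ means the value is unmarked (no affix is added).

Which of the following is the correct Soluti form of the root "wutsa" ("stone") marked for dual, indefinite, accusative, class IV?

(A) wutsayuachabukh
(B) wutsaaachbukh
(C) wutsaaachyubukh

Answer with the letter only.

C

Attach noun class class IV -a → wutsaa.
Attach number dual -ach → wutsaaach.
Attach case accusative -yi → wutsaaachyi.
Attach definiteness indefinite -bikh → wutsaaachyibikh.
Apply vowel harmony: wutsaaachyibikh → wutsaaachyubukh.
Nasal assimilation: no change.
So the correct form is wutsaaachyubukh, option (C).
(A) wutsayuachabukh is wrong: it has the affixes in the wrong order.
(B) wutsaaachbukh is wrong: it uses dative instead of accusative for case.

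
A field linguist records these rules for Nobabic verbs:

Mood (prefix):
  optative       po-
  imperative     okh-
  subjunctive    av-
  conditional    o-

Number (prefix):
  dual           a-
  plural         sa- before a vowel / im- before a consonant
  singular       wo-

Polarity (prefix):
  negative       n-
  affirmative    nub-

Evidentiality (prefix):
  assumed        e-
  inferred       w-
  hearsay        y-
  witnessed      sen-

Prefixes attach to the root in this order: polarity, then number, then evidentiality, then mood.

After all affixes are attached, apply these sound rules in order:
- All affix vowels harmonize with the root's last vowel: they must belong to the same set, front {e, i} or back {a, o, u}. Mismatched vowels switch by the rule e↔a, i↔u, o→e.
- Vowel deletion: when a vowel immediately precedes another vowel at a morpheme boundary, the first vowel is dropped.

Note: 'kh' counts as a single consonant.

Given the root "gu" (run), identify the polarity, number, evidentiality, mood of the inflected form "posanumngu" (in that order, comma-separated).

Segment: po-sen-im-n-gu.
polarity: n- → negative.
number: sa/im- → plural.
evidentiality: sen- → witnessed.
mood: po- → optative.

negative, plural, witnessed, optative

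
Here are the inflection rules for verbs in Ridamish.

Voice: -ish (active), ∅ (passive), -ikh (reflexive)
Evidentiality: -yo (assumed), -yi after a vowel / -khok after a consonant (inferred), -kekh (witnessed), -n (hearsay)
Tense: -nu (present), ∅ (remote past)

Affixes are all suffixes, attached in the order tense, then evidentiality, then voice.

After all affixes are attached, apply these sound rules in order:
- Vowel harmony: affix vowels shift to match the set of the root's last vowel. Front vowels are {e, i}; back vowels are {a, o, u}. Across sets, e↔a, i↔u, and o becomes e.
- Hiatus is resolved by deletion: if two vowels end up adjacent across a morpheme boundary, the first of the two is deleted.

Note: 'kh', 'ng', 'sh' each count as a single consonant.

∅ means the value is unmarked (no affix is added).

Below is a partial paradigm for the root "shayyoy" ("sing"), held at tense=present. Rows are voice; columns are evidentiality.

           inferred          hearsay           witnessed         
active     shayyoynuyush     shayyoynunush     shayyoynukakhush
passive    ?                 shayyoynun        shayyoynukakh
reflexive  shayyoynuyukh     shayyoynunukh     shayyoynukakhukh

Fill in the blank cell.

Attach tense present -nu → shayyoynu.
Attach evidentiality inferred -yi (after vowel 'u') → shayyoynuyi.
voice = passive: zero marking, form stays shayyoynuyi.
Apply vowel harmony: shayyoynuyi → shayyoynuyu.
Vowel deletion: no change.

shayyoynuyu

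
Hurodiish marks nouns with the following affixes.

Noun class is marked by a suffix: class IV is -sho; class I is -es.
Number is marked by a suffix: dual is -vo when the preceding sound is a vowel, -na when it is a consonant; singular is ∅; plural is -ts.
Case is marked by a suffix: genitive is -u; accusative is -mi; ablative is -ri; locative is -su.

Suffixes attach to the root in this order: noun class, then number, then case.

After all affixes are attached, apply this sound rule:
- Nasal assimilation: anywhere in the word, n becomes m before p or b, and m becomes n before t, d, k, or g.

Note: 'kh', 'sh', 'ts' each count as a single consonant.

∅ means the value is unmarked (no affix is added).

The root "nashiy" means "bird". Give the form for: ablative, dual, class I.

nashiyesnari

Attach noun class class I -es → nashiyes.
Attach number dual -na (after consonant 's') → nashiyesna.
Attach case ablative -ri → nashiyesnari.
Nasal assimilation: no change.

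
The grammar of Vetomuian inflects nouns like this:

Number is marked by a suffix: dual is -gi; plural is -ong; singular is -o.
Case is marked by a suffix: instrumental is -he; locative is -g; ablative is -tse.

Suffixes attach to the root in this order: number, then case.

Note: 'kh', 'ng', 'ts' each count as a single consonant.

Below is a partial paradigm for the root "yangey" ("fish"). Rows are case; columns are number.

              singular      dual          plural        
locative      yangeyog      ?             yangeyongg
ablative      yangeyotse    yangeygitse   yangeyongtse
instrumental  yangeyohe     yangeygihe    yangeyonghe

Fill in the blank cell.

Attach number dual -gi → yangeygi.
Attach case locative -g → yangeygig.

yangeygig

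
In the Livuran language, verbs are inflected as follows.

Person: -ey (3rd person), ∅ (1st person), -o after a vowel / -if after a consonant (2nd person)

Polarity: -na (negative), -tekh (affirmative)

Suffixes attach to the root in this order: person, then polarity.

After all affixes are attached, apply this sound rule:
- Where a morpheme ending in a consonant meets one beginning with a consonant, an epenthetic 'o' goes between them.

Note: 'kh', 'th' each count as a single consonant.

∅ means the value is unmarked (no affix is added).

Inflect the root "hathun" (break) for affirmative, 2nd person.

Attach person 2nd person -if (after consonant 'n') → hathunif.
Attach polarity affirmative -tekh → hathuniftekh.
Apply epenthesis: hathuniftekh → hathunifotekh.

hathunifotekh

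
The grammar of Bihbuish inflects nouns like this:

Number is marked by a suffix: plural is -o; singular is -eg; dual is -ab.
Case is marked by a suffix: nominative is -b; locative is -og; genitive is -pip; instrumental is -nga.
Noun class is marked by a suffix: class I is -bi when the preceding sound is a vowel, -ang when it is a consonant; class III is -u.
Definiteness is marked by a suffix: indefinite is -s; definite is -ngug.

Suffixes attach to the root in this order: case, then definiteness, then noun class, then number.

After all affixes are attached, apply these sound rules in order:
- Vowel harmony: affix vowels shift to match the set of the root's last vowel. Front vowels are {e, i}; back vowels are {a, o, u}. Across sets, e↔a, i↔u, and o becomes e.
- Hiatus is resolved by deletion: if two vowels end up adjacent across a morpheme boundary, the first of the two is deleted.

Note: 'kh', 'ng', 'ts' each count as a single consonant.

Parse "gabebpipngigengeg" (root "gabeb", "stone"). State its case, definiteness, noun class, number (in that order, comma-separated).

genitive, definite, class I, singular

Segment: gabeb-pip-ngug-ang-eg.
case: -pip → genitive.
definiteness: -ngug → definite.
noun class: -bi/ang → class I.
number: -eg → singular.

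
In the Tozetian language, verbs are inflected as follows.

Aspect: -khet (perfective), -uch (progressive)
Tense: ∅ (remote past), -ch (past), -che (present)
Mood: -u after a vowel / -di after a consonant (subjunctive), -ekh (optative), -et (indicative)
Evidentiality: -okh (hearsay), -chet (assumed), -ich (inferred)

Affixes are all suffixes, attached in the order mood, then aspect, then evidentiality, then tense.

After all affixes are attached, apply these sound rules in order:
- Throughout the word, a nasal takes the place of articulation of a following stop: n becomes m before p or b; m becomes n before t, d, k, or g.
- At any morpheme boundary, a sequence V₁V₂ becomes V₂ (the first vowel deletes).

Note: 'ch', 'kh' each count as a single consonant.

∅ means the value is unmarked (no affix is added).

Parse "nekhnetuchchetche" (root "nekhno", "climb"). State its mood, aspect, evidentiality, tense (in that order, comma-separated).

indicative, progressive, assumed, present

Segment: nekhno-et-uch-chet-che.
mood: -et → indicative.
aspect: -uch → progressive.
evidentiality: -chet → assumed.
tense: -che → present.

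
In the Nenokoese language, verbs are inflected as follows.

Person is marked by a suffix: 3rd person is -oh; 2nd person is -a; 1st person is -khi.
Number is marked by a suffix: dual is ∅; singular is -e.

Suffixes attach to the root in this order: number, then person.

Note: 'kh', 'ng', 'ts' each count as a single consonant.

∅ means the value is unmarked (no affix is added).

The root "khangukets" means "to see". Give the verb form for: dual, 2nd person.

number = dual: zero marking, form stays khangukets.
Attach person 2nd person -a → khanguketsa.

khanguketsa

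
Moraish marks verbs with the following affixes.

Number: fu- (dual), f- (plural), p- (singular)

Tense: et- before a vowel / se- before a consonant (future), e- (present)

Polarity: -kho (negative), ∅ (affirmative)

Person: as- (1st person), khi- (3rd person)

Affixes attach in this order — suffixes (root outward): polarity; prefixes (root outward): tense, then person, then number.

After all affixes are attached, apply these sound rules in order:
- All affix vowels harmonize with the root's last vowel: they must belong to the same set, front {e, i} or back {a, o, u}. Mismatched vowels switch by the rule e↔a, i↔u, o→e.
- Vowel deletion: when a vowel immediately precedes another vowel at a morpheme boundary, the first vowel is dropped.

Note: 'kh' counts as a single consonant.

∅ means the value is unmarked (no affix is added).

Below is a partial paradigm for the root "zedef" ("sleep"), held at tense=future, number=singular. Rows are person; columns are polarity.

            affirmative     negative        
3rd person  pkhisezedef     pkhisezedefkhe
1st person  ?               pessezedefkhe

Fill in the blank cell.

Attach tense future se- (before consonant 'z') → sezedef.
Attach person 1st person as- → assezedef.
Attach number singular p- → passezedef.
polarity = affirmative: zero marking, form stays passezedef.
Apply vowel harmony: passezedef → pessezedef.
Vowel deletion: no change.

pessezedef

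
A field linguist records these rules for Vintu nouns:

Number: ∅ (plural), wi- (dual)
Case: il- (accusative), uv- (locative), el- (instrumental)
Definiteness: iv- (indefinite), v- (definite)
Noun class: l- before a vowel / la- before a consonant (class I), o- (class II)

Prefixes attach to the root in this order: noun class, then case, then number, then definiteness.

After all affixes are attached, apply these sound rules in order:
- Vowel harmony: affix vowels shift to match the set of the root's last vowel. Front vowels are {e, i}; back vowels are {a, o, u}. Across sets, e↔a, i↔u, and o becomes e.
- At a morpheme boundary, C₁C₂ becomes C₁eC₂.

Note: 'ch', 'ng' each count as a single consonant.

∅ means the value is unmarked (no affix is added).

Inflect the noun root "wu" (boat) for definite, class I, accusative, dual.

vewuulelawu

Attach noun class class I la- (before consonant 'w') → lawu.
Attach case accusative il- → illawu.
Attach number dual wi- → wiillawu.
Attach definiteness definite v- → vwiillawu.
Apply vowel harmony: vwiillawu → vwuullawu.
Apply epenthesis: vwuullawu → vewuulelawu.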